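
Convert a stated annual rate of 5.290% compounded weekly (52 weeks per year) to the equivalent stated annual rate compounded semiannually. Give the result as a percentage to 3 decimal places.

EAR = (1 + 0.05290/52)^52 − 1 = 0.054296.
Solve (1 + r/2)^2 = 1.054296: r/2 = 1.054296^(1/2) − 1 = 0.026789, so r = 0.053578 = 5.358%.

5.358%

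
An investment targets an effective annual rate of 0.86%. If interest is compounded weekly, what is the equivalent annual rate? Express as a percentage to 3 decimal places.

(1 + r/52)^52 − 1 = 0.0086, so 1 + r/52 = 1.0086^(1/52).
r/52 = 0.000165, so r = 0.008564 = 0.856%.

0.856%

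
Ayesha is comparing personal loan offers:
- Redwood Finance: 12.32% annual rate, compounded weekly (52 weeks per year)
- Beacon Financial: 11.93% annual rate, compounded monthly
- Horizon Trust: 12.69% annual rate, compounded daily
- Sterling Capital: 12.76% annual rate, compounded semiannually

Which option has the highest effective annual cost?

Redwood Finance: (1 + 0.1232/52)^52 − 1 = 13.095%
Beacon Financial: (1 + 0.1193/12)^12 − 1 = 12.604%
Horizon Trust: (1 + 0.1269/365)^365 − 1 = 13.528%
Sterling Capital: (1 + 0.1276/2)^2 − 1 = 13.167%
The highest effective annual rate is Horizon Trust at 13.528%.

Horizon Trust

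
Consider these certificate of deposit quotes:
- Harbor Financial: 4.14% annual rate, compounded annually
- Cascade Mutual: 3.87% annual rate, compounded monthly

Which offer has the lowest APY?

Cascade Mutual

Harbor Financial: compounded annually, EAR = 4.140%
Cascade Mutual: (1 + 0.0387/12)^12 − 1 = 3.939%
The lowest effective annual rate is Cascade Mutual at 3.939%.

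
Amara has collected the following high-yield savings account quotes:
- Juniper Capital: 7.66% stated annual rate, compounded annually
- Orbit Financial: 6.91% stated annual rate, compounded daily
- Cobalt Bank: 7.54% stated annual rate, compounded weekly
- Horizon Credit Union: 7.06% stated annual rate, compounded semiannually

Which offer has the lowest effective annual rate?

Juniper Capital: compounded annually, EAR = 7.660%
Orbit Financial: (1 + 0.0691/365)^365 − 1 = 7.154%
Cobalt Bank: (1 + 0.0754/52)^52 − 1 = 7.826%
Horizon Credit Union: (1 + 0.0706/2)^2 − 1 = 7.185%
The lowest effective annual rate is Orbit Financial at 7.154%.

Orbit Financial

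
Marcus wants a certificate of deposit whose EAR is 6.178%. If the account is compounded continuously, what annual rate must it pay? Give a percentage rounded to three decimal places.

Continuous: nominal r satisfies e^r − 1 = 0.06178.
r = ln(1 + 0.06178) = ln(1.06178) = 0.059947 = 5.995%.

5.995%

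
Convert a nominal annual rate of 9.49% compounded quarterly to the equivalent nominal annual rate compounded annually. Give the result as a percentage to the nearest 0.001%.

EAR = (1 + 0.0949/4)^4 − 1 = 0.098331.
Compounded annually, the equivalent nominal rate is the EAR itself: 9.833%.

9.833%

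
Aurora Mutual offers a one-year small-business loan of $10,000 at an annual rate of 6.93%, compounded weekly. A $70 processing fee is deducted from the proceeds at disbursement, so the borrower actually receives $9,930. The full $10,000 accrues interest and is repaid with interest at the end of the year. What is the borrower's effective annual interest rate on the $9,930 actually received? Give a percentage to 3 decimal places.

Amount owed after one year: 10,000 × (1 + 0.0693/52)^52 = 10,000 × 1.071708 = $10,717.08.
Effective rate on net proceeds: 10,717.08 / 9,930 − 1 = 0.079263 = 7.926%.

7.926%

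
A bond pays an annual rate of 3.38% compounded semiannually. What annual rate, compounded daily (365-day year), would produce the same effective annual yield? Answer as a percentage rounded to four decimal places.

3.3519%

EAR = (1 + 0.0338/2)^2 − 1 = 0.034086.
Solve (1 + r/365)^365 = 1.034086: r/365 = 1.034086^(1/365) − 1 = 0.000092, so r = 0.033519 = 3.3519%.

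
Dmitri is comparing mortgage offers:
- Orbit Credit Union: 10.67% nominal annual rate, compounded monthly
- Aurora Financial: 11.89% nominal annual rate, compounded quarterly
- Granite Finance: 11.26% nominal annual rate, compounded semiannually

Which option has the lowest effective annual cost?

Orbit Credit Union

Orbit Credit Union: (1 + 0.1067/12)^12 − 1 = 11.208%
Aurora Financial: (1 + 0.1189/4)^4 − 1 = 12.431%
Granite Finance: (1 + 0.1126/2)^2 − 1 = 11.577%
The lowest effective annual rate is Orbit Credit Union at 11.208%.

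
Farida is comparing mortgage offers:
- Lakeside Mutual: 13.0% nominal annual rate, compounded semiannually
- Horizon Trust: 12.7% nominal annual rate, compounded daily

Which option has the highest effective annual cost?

Horizon Trust

Lakeside Mutual: (1 + 0.130/2)^2 − 1 = 13.422%
Horizon Trust: (1 + 0.127/365)^365 − 1 = 13.539%
The highest effective annual rate is Horizon Trust at 13.539%.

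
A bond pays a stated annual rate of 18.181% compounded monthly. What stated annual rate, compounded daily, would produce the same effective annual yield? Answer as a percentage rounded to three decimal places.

EAR = (1 + 0.18181/12)^12 − 1 = 0.197752.
Solve (1 + r/365)^365 = 1.197752: r/365 = 1.197752^(1/365) − 1 = 0.000494, so r = 0.180491 = 18.049%.

18.049%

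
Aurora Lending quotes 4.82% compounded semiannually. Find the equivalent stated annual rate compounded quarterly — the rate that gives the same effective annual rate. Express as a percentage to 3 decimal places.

4.791%

EAR = (1 + 0.0482/2)^2 − 1 = 0.048781.
Solve (1 + r/4)^4 = 1.048781: r/4 = 1.048781^(1/4) − 1 = 0.011978, so r = 0.047913 = 4.791%.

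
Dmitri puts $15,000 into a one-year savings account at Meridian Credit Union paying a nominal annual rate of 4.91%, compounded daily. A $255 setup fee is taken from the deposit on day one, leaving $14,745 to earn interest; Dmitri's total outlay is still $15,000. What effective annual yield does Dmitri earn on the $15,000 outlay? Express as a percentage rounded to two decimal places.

3.25%

Value after one year: 14,745 × (1 + 0.0491/365)^365 = 14,745 × 1.050322 = $15,487.00.
Effective yield on the $15,000 outlay: 15,487.00 / 15,000 − 1 = 0.032466 = 3.25%.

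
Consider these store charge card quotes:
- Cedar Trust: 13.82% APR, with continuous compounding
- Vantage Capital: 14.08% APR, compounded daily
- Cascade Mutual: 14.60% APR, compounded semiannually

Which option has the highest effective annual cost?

Cedar Trust: e^0.1382 − 1 = 14.821%
Vantage Capital: (1 + 0.1408/365)^365 − 1 = 15.116%
Cascade Mutual: (1 + 0.1460/2)^2 − 1 = 15.133%
The highest effective annual rate is Cascade Mutual at 15.133%.

Cascade Mutual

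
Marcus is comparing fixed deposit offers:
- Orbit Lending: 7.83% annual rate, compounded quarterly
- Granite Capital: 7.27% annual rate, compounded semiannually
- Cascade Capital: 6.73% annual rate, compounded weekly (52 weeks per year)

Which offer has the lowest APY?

Orbit Lending: (1 + 0.0783/4)^4 − 1 = 8.063%
Granite Capital: (1 + 0.0727/2)^2 − 1 = 7.402%
Cascade Capital: (1 + 0.0673/52)^52 − 1 = 6.957%
The lowest effective annual rate is Cascade Capital at 6.957%.

Cascade Capital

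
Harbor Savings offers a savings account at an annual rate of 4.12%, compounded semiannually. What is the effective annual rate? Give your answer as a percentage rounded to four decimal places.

EAR = (1 + 0.0412/2)^2 − 1.
= 1.041624 − 1 = 4.1624%.

4.1624%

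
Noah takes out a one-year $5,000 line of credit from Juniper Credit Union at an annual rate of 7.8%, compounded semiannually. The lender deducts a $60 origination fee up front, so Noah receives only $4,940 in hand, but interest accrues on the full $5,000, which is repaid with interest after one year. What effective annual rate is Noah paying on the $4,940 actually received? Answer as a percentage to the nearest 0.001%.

Amount owed after one year: 5,000 × (1 + 0.078/2)^2 = 5,000 × 1.079521 = $5,397.60.
Effective rate on net proceeds: 5,397.60 / 4,940 − 1 = 0.092633 = 9.263%.

9.263%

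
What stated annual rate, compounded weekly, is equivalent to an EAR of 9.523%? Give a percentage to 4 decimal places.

9.1044%

(1 + r/52)^52 − 1 = 0.09523, so 1 + r/52 = 1.09523^(1/52).
r/52 = 0.001751, so r = 0.091044 = 9.1044%.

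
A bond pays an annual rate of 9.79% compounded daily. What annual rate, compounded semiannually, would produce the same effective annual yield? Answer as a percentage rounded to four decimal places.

EAR = (1 + 0.0979/365)^365 − 1 = 0.102838.
Solve (1 + r/2)^2 = 1.102838: r/2 = 1.102838^(1/2) − 1 = 0.050161, so r = 0.100322 = 10.0322%.

10.0322%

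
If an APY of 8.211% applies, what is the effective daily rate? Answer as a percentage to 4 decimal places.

0.0216%

The per-day rate i satisfies (1 + i)^365 = 1 + 0.08211.
i = 1.08211^(1/365) − 1 = 0.0002162 = 0.0216%.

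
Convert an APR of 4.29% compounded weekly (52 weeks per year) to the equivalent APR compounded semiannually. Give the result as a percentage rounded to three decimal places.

4.335%

EAR = (1 + 0.0429/52)^52 − 1 = 0.043815.
Solve (1 + r/2)^2 = 1.043815: r/2 = 1.043815^(1/2) − 1 = 0.021673, so r = 0.043345 = 4.335%.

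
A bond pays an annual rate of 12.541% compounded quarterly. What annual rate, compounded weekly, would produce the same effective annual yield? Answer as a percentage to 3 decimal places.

EAR = (1 + 0.12541/4)^4 − 1 = 0.131432.
Solve (1 + r/52)^52 = 1.131432: r/52 = 1.131432^(1/52) − 1 = 0.002378, so r = 0.123631 = 12.363%.

12.363%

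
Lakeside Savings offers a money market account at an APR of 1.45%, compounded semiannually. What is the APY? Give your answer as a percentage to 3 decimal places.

EAR = (1 + 0.0145/2)^2 − 1.
= (1 + 0.007250)^2 − 1 = 1.014553 − 1 = 1.455%.

1.455%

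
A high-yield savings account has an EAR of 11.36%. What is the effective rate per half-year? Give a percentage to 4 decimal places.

5.5272%

The per-half-year rate i satisfies (1 + i)^2 = 1 + 0.1136.
i = 1.1136^(1/2) − 1 = 0.0552725 = 5.5272%.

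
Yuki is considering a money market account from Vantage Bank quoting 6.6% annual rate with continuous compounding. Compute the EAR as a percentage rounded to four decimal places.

6.8227%

With continuous compounding, EAR = e^0.066 − 1.
e^0.066 = 1.068227, so EAR = 0.068227 = 6.8227%.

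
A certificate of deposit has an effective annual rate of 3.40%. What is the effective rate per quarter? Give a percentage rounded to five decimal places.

The per-quarter rate i satisfies (1 + i)^4 = 1 + 0.0340.
i = 1.0340^(1/4) − 1 = 0.0083937 = 0.83937%.

0.83937%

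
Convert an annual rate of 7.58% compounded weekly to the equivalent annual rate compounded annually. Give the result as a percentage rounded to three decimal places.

EAR = (1 + 0.0758/52)^52 − 1 = 0.078687.
Compounded annually, the equivalent nominal rate is the EAR itself: 7.869%.

7.869%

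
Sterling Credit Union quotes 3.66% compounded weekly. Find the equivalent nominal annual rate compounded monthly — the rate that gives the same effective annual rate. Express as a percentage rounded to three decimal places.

EAR = (1 + 0.0366/52)^52 − 1 = 0.037265.
Solve (1 + r/12)^12 = 1.037265: r/12 = 1.037265^(1/12) − 1 = 0.003054, so r = 0.036643 = 3.664%.

3.664%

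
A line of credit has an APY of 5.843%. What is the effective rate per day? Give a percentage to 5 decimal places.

0.01556%

The per-day rate i satisfies (1 + i)^365 = 1 + 0.05843.
i = 1.05843^(1/365) − 1 = 0.0001556 = 0.01556%.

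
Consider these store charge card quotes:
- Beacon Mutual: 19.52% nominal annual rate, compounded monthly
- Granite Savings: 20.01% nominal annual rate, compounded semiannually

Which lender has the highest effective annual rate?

Beacon Mutual

Beacon Mutual: (1 + 0.1952/12)^12 − 1 = 21.365%
Granite Savings: (1 + 0.2001/2)^2 − 1 = 21.011%
The highest effective annual rate is Beacon Mutual at 21.365%.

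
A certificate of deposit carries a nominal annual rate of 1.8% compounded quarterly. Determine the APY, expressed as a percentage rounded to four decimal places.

1.8122%

EAR = (1 + 0.018/4)^4 − 1.
= (1 + 0.004500)^4 − 1 = 1.018122 − 1 = 1.8122%.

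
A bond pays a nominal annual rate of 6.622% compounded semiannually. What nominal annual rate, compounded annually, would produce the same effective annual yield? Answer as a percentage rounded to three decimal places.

EAR = (1 + 0.06622/2)^2 − 1 = 0.067316.
Compounded annually, the equivalent nominal rate is the EAR itself: 6.732%.

6.732%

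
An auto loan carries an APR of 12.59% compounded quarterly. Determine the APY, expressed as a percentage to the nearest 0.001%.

13.197%

EAR = (1 + 0.1259/4)^4 − 1.
= (1 + 0.031475)^4 − 1 = 1.131970 − 1 = 13.197%.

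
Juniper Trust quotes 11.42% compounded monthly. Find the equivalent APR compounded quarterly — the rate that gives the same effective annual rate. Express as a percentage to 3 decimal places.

11.529%

EAR = (1 + 0.1142/12)^12 − 1 = 0.120371.
Solve (1 + r/4)^4 = 1.120371: r/4 = 1.120371^(1/4) − 1 = 0.028823, so r = 0.115290 = 11.529%.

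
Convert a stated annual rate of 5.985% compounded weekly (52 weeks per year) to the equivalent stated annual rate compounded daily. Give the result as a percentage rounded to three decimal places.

5.982%

EAR = (1 + 0.05985/52)^52 − 1 = 0.061641.
Solve (1 + r/365)^365 = 1.061641: r/365 = 1.061641^(1/365) − 1 = 0.000164, so r = 0.059820 = 5.982%.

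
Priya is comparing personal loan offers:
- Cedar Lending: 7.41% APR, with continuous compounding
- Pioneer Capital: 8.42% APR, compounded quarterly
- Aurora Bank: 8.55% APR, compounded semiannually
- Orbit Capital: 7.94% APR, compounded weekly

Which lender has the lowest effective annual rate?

Cedar Lending: e^0.0741 − 1 = 7.691%
Pioneer Capital: (1 + 0.0842/4)^4 − 1 = 8.690%
Aurora Bank: (1 + 0.0855/2)^2 − 1 = 8.733%
Orbit Capital: (1 + 0.0794/52)^52 − 1 = 8.257%
The lowest effective annual rate is Cedar Lending at 7.691%.

Cedar Lending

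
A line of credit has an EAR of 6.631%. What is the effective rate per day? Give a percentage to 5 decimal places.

0.01759%

The per-day rate i satisfies (1 + i)^365 = 1 + 0.06631.
i = 1.06631^(1/365) − 1 = 0.0001759 = 0.01759%.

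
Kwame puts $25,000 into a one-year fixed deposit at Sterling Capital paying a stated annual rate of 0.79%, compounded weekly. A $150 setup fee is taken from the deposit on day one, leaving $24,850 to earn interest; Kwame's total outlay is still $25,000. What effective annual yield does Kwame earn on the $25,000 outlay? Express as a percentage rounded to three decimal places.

Value after one year: 24,850 × (1 + 0.0079/52)^52 = 24,850 × 1.007931 = $25,047.08.
Effective yield on the $25,000 outlay: 25,047.08 / 25,000 − 1 = 0.001883 = 0.188%.

0.188%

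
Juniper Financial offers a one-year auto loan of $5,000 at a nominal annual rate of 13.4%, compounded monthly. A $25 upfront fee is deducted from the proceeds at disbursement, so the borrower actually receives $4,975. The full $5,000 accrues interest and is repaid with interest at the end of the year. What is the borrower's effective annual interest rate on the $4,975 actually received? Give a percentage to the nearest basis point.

14.83%

Amount owed after one year: 5,000 × (1 + 0.134/12)^12 = 5,000 × 1.142544 = $5,712.72.
Effective rate on net proceeds: 5,712.72 / 4,975 − 1 = 0.148285 = 14.83%.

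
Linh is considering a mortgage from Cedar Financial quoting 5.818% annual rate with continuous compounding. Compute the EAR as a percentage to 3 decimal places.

With continuous compounding, EAR = e^0.05818 − 1.
e^0.05818 = 1.059906, so EAR = 0.059906 = 5.991%.

5.991%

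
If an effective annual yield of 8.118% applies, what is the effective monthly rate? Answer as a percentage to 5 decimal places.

The per-month rate i satisfies (1 + i)^12 = 1 + 0.08118.
i = 1.08118^(1/12) − 1 = 0.0065256 = 0.65256%.

0.65256%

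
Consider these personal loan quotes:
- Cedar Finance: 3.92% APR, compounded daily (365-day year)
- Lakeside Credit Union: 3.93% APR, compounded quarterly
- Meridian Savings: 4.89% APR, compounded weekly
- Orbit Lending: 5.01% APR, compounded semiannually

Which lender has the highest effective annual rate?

Orbit Lending

Cedar Finance: (1 + 0.0392/365)^365 − 1 = 3.998%
Lakeside Credit Union: (1 + 0.0393/4)^4 − 1 = 3.988%
Meridian Savings: (1 + 0.0489/52)^52 − 1 = 5.009%
Orbit Lending: (1 + 0.0501/2)^2 − 1 = 5.073%
The highest effective annual rate is Orbit Lending at 5.073%.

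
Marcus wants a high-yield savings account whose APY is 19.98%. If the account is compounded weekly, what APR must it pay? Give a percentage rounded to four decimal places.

(1 + r/52)^52 − 1 = 0.1998, so 1 + r/52 = 1.1998^(1/52).
r/52 = 0.003509, so r = 0.182474 = 18.2474%.

18.2474%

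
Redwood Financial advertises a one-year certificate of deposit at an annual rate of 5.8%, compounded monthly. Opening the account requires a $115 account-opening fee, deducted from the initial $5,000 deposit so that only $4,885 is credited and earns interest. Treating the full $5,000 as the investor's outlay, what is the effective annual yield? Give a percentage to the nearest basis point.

3.52%

Value after one year: 4,885 × (1 + 0.058/12)^12 = 4,885 × 1.059567 = $5,175.98.
Effective yield on the $5,000 outlay: 5,175.98 / 5,000 − 1 = 0.035197 = 3.52%.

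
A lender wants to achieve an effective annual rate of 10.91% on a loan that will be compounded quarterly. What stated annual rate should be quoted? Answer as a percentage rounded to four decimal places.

(1 + r/4)^4 − 1 = 0.1091, so 1 + r/4 = 1.1091^(1/4).
r/4 = 0.026225, so r = 0.104901 = 10.4901%.

10.4901%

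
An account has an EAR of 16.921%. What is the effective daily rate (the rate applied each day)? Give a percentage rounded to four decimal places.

0.0428%

The per-day rate i satisfies (1 + i)^365 = 1 + 0.16921.
i = 1.16921^(1/365) − 1 = 0.0004284 = 0.0428%.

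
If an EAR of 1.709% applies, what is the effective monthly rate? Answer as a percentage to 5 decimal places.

The per-month rate i satisfies (1 + i)^12 = 1 + 0.01709.
i = 1.01709^(1/12) − 1 = 0.0014131 = 0.14131%.

0.14131%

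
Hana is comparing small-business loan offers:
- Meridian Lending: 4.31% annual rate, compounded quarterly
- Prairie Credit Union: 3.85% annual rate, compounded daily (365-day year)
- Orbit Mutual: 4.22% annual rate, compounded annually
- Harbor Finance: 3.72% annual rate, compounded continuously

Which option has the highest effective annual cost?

Meridian Lending: (1 + 0.0431/4)^4 − 1 = 4.380%
Prairie Credit Union: (1 + 0.0385/365)^365 − 1 = 3.925%
Orbit Mutual: compounded annually, EAR = 4.220%
Harbor Finance: e^0.0372 − 1 = 3.790%
The highest effective annual rate is Meridian Lending at 4.380%.

Meridian Lending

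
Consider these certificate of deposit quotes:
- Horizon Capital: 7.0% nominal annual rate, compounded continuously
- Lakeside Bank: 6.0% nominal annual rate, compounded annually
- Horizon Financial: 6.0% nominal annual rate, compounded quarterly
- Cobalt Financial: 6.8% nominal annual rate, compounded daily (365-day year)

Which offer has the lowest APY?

Lakeside Bank

Horizon Capital: e^0.070 − 1 = 7.251%
Lakeside Bank: compounded annually, EAR = 6.000%
Horizon Financial: (1 + 0.060/4)^4 − 1 = 6.136%
Cobalt Financial: (1 + 0.068/365)^365 − 1 = 7.036%
The lowest effective annual rate is Lakeside Bank at 6.000%.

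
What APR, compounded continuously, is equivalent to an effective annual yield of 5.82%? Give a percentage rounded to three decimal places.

5.657%

Continuous: nominal r satisfies e^r − 1 = 0.0582.
r = ln(1 + 0.0582) = ln(1.0582) = 0.056569 = 5.657%.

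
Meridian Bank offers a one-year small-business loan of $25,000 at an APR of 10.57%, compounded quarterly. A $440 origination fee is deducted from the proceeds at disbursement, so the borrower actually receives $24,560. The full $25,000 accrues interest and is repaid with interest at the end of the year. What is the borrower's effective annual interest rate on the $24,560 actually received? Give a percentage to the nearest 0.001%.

12.985%

Amount owed after one year: 25,000 × (1 + 0.1057/4)^4 = 25,000 × 1.109964 = $27,749.10.
Effective rate on net proceeds: 27,749.10 / 24,560 − 1 = 0.129849 = 12.985%.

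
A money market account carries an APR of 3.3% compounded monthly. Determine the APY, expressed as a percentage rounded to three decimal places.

3.350%

EAR = (1 + 0.033/12)^12 − 1.
= 1.033504 − 1 = 3.350%.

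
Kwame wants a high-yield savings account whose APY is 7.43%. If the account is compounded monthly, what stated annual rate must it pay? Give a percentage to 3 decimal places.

(1 + r/12)^12 − 1 = 0.0743, so 1 + r/12 = 1.0743^(1/12).
r/12 = 0.005990, so r = 0.071884 = 7.188%.

7.188%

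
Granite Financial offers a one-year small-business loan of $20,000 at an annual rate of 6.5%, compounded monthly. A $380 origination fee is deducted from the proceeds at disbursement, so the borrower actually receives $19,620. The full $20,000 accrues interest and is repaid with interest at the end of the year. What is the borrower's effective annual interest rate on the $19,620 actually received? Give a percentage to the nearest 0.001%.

Amount owed after one year: 20,000 × (1 + 0.065/12)^12 = 20,000 × 1.066972 = $21,339.44.
Effective rate on net proceeds: 21,339.44 / 19,620 − 1 = 0.087637 = 8.764%.

8.764%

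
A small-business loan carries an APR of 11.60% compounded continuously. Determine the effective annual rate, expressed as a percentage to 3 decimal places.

12.300%

With continuous compounding, EAR = e^0.1160 − 1.
e^0.1160 = 1.122996, so EAR = 0.122996 = 12.300%.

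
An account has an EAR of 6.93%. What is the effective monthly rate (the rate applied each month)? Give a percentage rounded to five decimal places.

0.55993%

The per-month rate i satisfies (1 + i)^12 = 1 + 0.0693.
i = 1.0693^(1/12) − 1 = 0.0055993 = 0.55993%.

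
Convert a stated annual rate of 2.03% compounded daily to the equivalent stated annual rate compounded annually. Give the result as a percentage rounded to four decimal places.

2.0507%

EAR = (1 + 0.0203/365)^365 − 1 = 0.020507.
Compounded annually, the equivalent nominal rate is the EAR itself: 2.0507%.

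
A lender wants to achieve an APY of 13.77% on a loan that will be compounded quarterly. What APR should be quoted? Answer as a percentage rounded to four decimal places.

(1 + r/4)^4 − 1 = 0.1377, so 1 + r/4 = 1.1377^(1/4).
r/4 = 0.032778, so r = 0.131112 = 13.1112%.

13.1112%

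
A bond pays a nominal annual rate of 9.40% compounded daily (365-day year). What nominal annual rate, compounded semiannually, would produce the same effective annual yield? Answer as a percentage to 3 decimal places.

EAR = (1 + 0.0940/365)^365 − 1 = 0.098546.
Solve (1 + r/2)^2 = 1.098546: r/2 = 1.098546^(1/2) − 1 = 0.048116, so r = 0.096231 = 9.623%.

9.623%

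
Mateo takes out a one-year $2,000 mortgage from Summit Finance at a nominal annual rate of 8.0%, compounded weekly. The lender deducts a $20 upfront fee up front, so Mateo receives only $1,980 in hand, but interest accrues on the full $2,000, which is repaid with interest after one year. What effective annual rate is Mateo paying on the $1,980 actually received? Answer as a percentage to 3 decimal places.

9.416%

Amount owed after one year: 2,000 × (1 + 0.080/52)^52 = 2,000 × 1.083220 = $2,166.44.
Effective rate on net proceeds: 2,166.44 / 1,980 − 1 = 0.094162 = 9.416%.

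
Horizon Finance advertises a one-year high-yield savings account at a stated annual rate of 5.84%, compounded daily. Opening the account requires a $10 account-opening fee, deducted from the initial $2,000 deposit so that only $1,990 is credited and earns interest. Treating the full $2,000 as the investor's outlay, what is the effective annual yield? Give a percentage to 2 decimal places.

5.48%

Value after one year: 1,990 × (1 + 0.0584/365)^365 = 1,990 × 1.060134 = $2,109.67.
Effective yield on the $2,000 outlay: 2,109.67 / 2,000 − 1 = 0.054833 = 5.48%.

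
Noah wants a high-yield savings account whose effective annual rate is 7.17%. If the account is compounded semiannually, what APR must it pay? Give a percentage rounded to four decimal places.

(1 + r/2)^2 − 1 = 0.0717, so 1 + r/2 = 1.0717^(1/2).
r/2 = 0.035229, so r = 0.070459 = 7.0459%.

7.0459%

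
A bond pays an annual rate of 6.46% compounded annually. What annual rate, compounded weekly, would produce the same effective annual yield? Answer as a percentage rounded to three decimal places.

6.264%

Compounded annually, EAR = nominal = 0.064600.
Solve (1 + r/52)^52 = 1.064600: r/52 = 1.064600^(1/52) − 1 = 0.001205, so r = 0.062637 = 6.264%.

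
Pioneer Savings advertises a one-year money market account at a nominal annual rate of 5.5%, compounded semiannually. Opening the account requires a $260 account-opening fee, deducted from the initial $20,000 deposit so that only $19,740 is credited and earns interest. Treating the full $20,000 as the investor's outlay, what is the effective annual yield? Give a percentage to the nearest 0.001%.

4.203%

Value after one year: 19,740 × (1 + 0.055/2)^2 = 19,740 × 1.055756 = $20,840.63.
Effective yield on the $20,000 outlay: 20,840.63 / 20,000 − 1 = 0.042031 = 4.203%.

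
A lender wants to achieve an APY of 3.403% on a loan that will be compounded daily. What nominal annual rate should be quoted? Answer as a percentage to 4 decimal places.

3.3465%

(1 + r/365)^365 − 1 = 0.03403, so 1 + r/365 = 1.03403^(1/365).
r/365 = 0.000092, so r = 0.033465 = 3.3465%.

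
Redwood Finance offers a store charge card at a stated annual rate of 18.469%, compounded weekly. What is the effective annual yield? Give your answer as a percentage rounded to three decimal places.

20.245%

EAR = (1 + 0.18469/52)^52 − 1.
= (1 + 0.003552)^52 − 1 = 1.202452 − 1 = 20.245%.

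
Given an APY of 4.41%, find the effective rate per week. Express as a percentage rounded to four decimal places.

0.0830%

The per-week rate i satisfies (1 + i)^52 = 1 + 0.0441.
i = 1.0441^(1/52) − 1 = 0.0008303 = 0.0830%.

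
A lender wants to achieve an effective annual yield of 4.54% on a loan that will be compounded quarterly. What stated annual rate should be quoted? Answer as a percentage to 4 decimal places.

4.4647%

(1 + r/4)^4 − 1 = 0.0454, so 1 + r/4 = 1.0454^(1/4).
r/4 = 0.011162, so r = 0.044647 = 4.4647%.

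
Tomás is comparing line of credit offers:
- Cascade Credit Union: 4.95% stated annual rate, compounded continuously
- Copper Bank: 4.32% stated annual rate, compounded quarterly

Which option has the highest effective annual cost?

Cascade Credit Union: e^0.0495 − 1 = 5.075%
Copper Bank: (1 + 0.0432/4)^4 − 1 = 4.390%
The highest effective annual rate is Cascade Credit Union at 5.075%.

Cascade Credit Union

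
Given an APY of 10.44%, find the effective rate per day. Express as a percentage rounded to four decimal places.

0.0272%

The per-day rate i satisfies (1 + i)^365 = 1 + 0.1044.
i = 1.1044^(1/365) − 1 = 0.0002721 = 0.0272%.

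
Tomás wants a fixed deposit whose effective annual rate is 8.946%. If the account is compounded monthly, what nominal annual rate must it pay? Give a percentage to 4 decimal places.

(1 + r/12)^12 − 1 = 0.08946, so 1 + r/12 = 1.08946^(1/12).
r/12 = 0.007166, so r = 0.085989 = 8.5989%.

8.5989%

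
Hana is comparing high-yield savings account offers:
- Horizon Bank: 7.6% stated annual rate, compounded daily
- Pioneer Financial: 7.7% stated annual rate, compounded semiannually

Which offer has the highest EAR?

Horizon Bank

Horizon Bank: (1 + 0.076/365)^365 − 1 = 7.895%
Pioneer Financial: (1 + 0.077/2)^2 − 1 = 7.848%
The highest effective annual rate is Horizon Bank at 7.895%.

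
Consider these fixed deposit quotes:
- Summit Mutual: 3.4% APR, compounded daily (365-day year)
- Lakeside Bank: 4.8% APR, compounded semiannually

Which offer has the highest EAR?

Lakeside Bank

Summit Mutual: (1 + 0.034/365)^365 − 1 = 3.458%
Lakeside Bank: (1 + 0.048/2)^2 − 1 = 4.858%
The highest effective annual rate is Lakeside Bank at 4.858%.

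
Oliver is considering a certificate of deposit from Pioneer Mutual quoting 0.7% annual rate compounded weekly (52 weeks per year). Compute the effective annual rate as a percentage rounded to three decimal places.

0.702%

EAR = (1 + 0.007/52)^52 − 1.
= 1.007024 − 1 = 0.702%.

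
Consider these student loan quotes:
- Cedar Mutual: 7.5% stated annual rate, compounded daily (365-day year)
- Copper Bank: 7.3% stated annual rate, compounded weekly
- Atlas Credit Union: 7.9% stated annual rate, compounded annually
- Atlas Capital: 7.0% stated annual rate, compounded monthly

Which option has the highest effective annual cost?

Atlas Credit Union

Cedar Mutual: (1 + 0.075/365)^365 − 1 = 7.788%
Copper Bank: (1 + 0.073/52)^52 − 1 = 7.568%
Atlas Credit Union: compounded annually, EAR = 7.900%
Atlas Capital: (1 + 0.070/12)^12 − 1 = 7.229%
The highest effective annual rate is Atlas Credit Union at 7.900%.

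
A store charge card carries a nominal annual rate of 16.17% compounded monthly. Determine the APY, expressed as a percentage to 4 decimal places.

17.4239%

EAR = (1 + 0.1617/12)^12 − 1.
= (1 + 0.013475)^12 − 1 = 1.174239 − 1 = 17.4239%.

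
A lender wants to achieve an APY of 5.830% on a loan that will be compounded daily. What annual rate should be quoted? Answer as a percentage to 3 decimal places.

5.667%

(1 + r/365)^365 − 1 = 0.05830, so 1 + r/365 = 1.05830^(1/365).
r/365 = 0.000155, so r = 0.056668 = 5.667%.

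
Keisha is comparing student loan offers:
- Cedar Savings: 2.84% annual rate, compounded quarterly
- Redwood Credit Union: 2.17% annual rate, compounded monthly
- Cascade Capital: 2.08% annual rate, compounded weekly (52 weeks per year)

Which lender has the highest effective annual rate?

Cedar Savings

Cedar Savings: (1 + 0.0284/4)^4 − 1 = 2.870%
Redwood Credit Union: (1 + 0.0217/12)^12 − 1 = 2.192%
Cascade Capital: (1 + 0.0208/52)^52 − 1 = 2.101%
The highest effective annual rate is Cedar Savings at 2.870%.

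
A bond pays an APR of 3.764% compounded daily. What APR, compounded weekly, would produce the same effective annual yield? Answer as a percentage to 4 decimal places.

EAR = (1 + 0.03764/365)^365 − 1 = 0.038355.
Solve (1 + r/52)^52 = 1.038355: r/52 = 1.038355^(1/52) − 1 = 0.000724, so r = 0.037652 = 3.7652%.

3.7652%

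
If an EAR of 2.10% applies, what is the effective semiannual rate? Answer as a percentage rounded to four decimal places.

1.0445%

The per-half-year rate i satisfies (1 + i)^2 = 1 + 0.0210.
i = 1.0210^(1/2) − 1 = 0.0104454 = 1.0445%.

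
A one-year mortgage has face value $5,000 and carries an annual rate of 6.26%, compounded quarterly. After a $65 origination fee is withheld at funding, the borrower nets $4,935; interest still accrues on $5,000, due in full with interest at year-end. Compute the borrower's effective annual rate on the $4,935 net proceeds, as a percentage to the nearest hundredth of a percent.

7.81%

Amount owed after one year: 5,000 × (1 + 0.0626/4)^4 = 5,000 × 1.064085 = $5,320.42.
Effective rate on net proceeds: 5,320.42 / 4,935 − 1 = 0.078100 = 7.81%.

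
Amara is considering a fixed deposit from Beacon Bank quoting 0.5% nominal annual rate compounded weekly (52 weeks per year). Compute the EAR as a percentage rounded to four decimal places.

EAR = (1 + 0.005/52)^52 − 1.
= 1.005012 − 1 = 0.5012%.

0.5012%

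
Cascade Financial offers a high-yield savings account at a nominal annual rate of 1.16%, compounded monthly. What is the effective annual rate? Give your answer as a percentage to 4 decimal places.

EAR = (1 + 0.0116/12)^12 − 1.
= 1.011662 − 1 = 1.1662%.

1.1662%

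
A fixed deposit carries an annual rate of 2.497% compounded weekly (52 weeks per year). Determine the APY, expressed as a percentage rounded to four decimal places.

2.5278%

EAR = (1 + 0.02497/52)^52 − 1.
= (1 + 0.000480)^52 − 1 = 1.025278 − 1 = 2.5278%.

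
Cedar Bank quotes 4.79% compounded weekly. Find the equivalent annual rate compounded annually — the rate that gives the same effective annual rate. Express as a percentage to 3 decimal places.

EAR = (1 + 0.0479/52)^52 − 1 = 0.049043.
Compounded annually, the equivalent nominal rate is the EAR itself: 4.904%.

4.904%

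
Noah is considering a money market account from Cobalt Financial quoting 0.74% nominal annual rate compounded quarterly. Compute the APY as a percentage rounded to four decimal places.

0.7421%

EAR = (1 + 0.0074/4)^4 − 1.
= (1 + 0.001850)^4 − 1 = 1.007421 − 1 = 0.7421%.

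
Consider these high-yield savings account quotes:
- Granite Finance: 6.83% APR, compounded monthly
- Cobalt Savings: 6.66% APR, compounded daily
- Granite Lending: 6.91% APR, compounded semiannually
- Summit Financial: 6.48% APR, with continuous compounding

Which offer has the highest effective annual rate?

Granite Finance: (1 + 0.0683/12)^12 − 1 = 7.048%
Cobalt Savings: (1 + 0.0666/365)^365 − 1 = 6.886%
Granite Lending: (1 + 0.0691/2)^2 − 1 = 7.029%
Summit Financial: e^0.0648 − 1 = 6.695%
The highest effective annual rate is Granite Finance at 7.048%.

Granite Finance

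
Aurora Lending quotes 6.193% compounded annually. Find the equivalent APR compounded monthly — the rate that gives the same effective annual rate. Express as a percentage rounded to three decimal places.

Compounded annually, EAR = nominal = 0.061930.
Solve (1 + r/12)^12 = 1.061930: r/12 = 1.061930^(1/12) − 1 = 0.005020, so r = 0.060239 = 6.024%.

6.024%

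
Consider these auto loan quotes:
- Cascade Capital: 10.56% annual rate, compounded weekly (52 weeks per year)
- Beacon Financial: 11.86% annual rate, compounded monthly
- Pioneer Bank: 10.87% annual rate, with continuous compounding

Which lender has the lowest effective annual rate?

Cascade Capital

Cascade Capital: (1 + 0.1056/52)^52 − 1 = 11.126%
Beacon Financial: (1 + 0.1186/12)^12 − 1 = 12.526%
Pioneer Bank: e^0.1087 − 1 = 11.483%
The lowest effective annual rate is Cascade Capital at 11.126%.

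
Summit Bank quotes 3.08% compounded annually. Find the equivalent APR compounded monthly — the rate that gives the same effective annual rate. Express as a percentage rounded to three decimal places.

Compounded annually, EAR = nominal = 0.030800.
Solve (1 + r/12)^12 = 1.030800: r/12 = 1.030800^(1/12) − 1 = 0.002531, so r = 0.030374 = 3.037%.

3.037%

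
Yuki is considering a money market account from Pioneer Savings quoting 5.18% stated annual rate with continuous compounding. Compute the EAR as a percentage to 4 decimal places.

5.3165%

With continuous compounding, EAR = e^0.0518 − 1.
e^0.0518 = 1.053165, so EAR = 0.053165 = 5.3165%.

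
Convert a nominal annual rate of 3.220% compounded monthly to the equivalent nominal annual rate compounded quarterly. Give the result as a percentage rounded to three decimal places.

EAR = (1 + 0.03220/12)^12 − 1 = 0.032679.
Solve (1 + r/4)^4 = 1.032679: r/4 = 1.032679^(1/4) − 1 = 0.008072, so r = 0.032286 = 3.229%.

3.229%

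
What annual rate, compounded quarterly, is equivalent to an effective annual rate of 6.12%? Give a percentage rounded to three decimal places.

5.984%

(1 + r/4)^4 − 1 = 0.0612, so 1 + r/4 = 1.0612^(1/4).
r/4 = 0.014961, so r = 0.059844 = 5.984%.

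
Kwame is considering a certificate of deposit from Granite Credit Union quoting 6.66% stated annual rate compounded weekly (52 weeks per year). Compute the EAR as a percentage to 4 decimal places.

6.8822%

EAR = (1 + 0.0666/52)^52 − 1.
= (1 + 0.001281)^52 − 1 = 1.068822 − 1 = 6.8822%.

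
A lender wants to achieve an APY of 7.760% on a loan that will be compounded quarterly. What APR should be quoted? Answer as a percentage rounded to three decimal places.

(1 + r/4)^4 − 1 = 0.07760, so 1 + r/4 = 1.07760^(1/4).
r/4 = 0.018860, so r = 0.075439 = 7.544%.

7.544%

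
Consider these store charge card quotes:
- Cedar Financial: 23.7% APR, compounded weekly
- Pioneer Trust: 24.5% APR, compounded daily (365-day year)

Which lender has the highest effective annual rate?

Pioneer Trust

Cedar Financial: (1 + 0.237/52)^52 − 1 = 26.676%
Pioneer Trust: (1 + 0.245/365)^365 − 1 = 27.752%
The highest effective annual rate is Pioneer Trust at 27.752%.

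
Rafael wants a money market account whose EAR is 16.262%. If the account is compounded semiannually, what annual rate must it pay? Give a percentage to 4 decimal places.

15.6497%

(1 + r/2)^2 − 1 = 0.16262, so 1 + r/2 = 1.16262^(1/2).
r/2 = 0.078249, so r = 0.156497 = 15.6497%.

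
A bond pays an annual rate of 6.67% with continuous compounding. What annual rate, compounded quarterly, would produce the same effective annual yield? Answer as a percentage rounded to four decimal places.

EAR under continuous compounding: e^0.0667 − 1 = 0.068975.
Solve (1 + r/4)^4 = 1.068975: r/4 = 1.068975^(1/4) − 1 = 0.016815, so r = 0.067259 = 6.7259%.

6.7259%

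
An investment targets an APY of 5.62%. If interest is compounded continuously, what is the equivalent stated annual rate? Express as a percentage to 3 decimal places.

5.468%

Continuous: nominal r satisfies e^r − 1 = 0.0562.
r = ln(1 + 0.0562) = ln(1.0562) = 0.054678 = 5.468%.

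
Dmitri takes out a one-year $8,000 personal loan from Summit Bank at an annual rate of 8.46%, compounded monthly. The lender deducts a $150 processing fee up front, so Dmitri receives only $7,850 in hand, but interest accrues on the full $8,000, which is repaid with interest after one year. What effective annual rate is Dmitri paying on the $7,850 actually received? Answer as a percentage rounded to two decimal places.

Amount owed after one year: 8,000 × (1 + 0.0846/12)^12 = 8,000 × 1.087959 = $8,703.67.
Effective rate on net proceeds: 8,703.67 / 7,850 − 1 = 0.108748 = 10.87%.

10.87%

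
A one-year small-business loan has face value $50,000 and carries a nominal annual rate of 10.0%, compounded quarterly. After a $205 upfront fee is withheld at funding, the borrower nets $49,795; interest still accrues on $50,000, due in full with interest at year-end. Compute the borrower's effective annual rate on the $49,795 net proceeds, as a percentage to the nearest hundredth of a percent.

Amount owed after one year: 50,000 × (1 + 0.100/4)^4 = 50,000 × 1.103813 = $55,190.64.
Effective rate on net proceeds: 55,190.64 / 49,795 − 1 = 0.108357 = 10.84%.

10.84%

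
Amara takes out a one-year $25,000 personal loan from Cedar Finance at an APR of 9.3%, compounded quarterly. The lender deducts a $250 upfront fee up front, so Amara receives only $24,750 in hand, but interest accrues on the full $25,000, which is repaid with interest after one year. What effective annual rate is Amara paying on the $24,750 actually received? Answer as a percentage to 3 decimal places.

10.737%

Amount owed after one year: 25,000 × (1 + 0.093/4)^4 = 25,000 × 1.096294 = $27,407.35.
Effective rate on net proceeds: 27,407.35 / 24,750 − 1 = 0.107368 = 10.737%.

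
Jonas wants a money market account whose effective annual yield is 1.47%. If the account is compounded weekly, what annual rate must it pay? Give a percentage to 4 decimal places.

1.4595%

(1 + r/52)^52 − 1 = 0.0147, so 1 + r/52 = 1.0147^(1/52).
r/52 = 0.000281, so r = 0.014595 = 1.4595%.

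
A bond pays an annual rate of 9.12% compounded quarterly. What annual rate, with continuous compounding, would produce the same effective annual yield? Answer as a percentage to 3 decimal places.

9.018%

EAR = (1 + 0.0912/4)^4 − 1 = 0.094367.
Equivalent continuous rate: r = ln(1 + 0.094367) = 0.090176 = 9.018%.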